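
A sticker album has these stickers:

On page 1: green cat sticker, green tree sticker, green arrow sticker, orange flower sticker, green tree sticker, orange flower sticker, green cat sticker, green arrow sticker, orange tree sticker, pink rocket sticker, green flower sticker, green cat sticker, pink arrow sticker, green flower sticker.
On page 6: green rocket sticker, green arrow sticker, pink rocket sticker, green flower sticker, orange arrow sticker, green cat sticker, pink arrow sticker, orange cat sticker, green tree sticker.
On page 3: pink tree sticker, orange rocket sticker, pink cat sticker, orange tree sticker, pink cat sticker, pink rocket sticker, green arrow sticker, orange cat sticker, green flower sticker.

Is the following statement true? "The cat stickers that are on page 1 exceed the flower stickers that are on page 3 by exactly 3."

There are 3 cat stickers on page 1.
There is 1 flower sticker on page 3.
The claim requires 3 − 1 (= 2) to equal 3, which does not hold.

False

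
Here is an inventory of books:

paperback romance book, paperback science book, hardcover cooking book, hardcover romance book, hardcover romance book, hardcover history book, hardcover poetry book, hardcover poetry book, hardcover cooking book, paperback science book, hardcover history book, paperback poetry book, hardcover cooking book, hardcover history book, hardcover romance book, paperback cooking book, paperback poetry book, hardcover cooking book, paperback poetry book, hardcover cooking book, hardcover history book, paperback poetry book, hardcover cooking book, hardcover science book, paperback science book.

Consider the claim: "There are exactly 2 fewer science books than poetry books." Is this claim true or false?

There are 4 science books.
There are 6 poetry books.
The claim requires 6 − 4 (= 2) to equal 2, which holds.

True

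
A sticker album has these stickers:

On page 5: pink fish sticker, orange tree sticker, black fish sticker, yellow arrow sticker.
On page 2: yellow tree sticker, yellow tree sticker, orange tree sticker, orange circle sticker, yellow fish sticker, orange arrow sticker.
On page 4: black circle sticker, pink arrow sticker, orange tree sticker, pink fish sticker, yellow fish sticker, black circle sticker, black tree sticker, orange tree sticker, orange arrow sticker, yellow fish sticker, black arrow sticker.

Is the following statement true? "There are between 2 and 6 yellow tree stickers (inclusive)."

|yellow tree stickers| = 2.
The claim requires 2 ≤ 2 ≤ 6, which holds.

True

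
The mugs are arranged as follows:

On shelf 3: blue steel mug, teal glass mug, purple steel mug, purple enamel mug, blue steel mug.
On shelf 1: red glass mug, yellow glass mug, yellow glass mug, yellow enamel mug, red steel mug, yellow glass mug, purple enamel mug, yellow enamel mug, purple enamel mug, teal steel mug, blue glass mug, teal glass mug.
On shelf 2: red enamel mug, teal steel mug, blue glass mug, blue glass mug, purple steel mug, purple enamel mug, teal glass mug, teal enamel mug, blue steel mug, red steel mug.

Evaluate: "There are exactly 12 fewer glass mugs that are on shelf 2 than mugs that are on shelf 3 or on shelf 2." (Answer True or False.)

There are 3 glass mugs on shelf 2.
There are 15 mugs on shelf 3 or on shelf 2.
The claim requires 15 − 3 (= 12) to equal 12, which holds.

True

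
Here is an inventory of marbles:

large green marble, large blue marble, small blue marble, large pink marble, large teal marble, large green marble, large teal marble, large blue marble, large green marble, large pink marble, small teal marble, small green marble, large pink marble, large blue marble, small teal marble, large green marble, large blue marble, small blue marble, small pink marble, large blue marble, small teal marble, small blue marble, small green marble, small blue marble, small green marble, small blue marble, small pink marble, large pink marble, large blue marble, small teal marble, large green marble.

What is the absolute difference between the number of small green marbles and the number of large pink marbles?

1

small green marbles: 3. large pink marbles: 4.
|3 − 4| = 4 − 3 = 1.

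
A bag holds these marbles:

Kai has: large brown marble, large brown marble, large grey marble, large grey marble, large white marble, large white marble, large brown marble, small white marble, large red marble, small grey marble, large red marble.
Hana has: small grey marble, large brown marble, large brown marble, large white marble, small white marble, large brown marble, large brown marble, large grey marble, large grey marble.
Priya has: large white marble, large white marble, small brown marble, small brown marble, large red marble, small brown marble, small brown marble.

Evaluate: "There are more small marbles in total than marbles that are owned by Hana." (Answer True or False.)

There are 8 small marbles.
Count of marbles owned by Hana: 9.
The claim requires 8 > 9, which does not hold.

False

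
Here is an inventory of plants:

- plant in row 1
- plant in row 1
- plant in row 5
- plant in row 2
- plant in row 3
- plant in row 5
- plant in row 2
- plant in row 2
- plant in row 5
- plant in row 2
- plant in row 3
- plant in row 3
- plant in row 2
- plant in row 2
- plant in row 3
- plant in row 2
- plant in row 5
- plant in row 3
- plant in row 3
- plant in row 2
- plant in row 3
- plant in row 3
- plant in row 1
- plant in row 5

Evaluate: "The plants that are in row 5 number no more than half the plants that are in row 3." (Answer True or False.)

False

plants in row 5: 5.
plants in row 3: 8.
The claim requires 2 × 5 = 10 ≤ 8, which does not hold.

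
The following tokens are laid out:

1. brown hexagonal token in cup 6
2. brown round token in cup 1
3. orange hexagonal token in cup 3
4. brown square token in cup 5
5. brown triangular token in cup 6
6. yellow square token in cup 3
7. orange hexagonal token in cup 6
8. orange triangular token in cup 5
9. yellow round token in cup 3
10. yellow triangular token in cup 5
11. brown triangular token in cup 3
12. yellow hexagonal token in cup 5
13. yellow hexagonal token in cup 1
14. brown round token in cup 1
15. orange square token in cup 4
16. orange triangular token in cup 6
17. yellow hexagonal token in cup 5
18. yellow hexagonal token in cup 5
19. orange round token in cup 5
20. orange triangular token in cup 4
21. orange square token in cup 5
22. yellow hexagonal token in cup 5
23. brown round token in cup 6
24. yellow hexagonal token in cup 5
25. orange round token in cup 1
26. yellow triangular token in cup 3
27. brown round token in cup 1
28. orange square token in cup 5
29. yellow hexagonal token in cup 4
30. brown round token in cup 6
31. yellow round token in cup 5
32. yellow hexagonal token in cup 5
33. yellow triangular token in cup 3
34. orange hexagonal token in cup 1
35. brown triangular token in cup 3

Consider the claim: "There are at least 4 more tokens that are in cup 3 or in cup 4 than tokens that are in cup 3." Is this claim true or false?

tokens in cup 3 or in cup 4: 10.
tokens in cup 3: 7.
The claim requires 10 − 7 = 3 ≥ 4, which does not hold.

False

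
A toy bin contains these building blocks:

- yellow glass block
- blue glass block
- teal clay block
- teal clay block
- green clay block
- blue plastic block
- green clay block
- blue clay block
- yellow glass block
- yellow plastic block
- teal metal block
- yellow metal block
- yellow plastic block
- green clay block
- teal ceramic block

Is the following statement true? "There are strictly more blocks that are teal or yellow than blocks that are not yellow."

There are 9 blocks that are teal or yellow.
There are 10 blocks that are not yellow.
The claim requires 9 > 10, which does not hold.

False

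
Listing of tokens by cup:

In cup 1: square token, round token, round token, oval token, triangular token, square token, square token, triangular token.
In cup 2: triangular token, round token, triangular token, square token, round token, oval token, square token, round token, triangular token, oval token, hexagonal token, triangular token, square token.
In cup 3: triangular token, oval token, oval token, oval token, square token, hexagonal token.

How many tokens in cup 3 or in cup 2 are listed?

19

in cup 2: 13; in cup 3: 6; together 13 + 6 = 19.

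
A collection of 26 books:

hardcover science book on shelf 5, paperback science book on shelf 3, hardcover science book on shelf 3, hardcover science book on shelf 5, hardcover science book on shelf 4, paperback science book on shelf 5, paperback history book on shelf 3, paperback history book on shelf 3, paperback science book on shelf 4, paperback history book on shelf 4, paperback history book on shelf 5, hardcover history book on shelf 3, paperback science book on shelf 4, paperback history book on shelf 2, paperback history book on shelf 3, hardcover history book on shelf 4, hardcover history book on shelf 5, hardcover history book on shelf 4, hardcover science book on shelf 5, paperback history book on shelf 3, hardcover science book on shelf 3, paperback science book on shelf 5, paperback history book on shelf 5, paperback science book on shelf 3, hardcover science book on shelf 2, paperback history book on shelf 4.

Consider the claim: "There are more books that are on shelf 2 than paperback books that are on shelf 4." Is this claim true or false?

False

books on shelf 2: 2.
paperback books on shelf 4: 4.
The claim requires 2 > 4, which does not hold.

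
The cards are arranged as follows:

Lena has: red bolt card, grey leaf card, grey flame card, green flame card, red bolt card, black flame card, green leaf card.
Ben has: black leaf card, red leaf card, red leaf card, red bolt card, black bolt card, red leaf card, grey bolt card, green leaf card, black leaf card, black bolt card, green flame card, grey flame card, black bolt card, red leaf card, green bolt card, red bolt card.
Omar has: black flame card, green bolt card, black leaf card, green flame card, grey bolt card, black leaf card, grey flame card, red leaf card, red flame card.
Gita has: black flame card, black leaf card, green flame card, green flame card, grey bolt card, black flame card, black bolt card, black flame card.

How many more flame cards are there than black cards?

0

flame cards: 14.
black cards: 14.
14 − 14 = 0.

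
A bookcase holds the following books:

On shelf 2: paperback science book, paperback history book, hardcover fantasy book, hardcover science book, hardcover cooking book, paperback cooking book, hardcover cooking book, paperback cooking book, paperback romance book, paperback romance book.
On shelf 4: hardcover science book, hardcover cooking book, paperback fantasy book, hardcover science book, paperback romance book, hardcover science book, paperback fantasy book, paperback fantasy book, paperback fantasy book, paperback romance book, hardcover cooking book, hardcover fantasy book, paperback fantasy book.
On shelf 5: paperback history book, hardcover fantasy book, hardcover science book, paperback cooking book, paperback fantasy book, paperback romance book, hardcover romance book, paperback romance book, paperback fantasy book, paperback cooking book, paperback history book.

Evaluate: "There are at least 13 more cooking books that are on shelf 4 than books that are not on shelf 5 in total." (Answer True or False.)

cooking books on shelf 4: 2.
books that are not on shelf 5: 23.
The claim requires 2 − 23 = -21 ≥ 13, which does not hold.

False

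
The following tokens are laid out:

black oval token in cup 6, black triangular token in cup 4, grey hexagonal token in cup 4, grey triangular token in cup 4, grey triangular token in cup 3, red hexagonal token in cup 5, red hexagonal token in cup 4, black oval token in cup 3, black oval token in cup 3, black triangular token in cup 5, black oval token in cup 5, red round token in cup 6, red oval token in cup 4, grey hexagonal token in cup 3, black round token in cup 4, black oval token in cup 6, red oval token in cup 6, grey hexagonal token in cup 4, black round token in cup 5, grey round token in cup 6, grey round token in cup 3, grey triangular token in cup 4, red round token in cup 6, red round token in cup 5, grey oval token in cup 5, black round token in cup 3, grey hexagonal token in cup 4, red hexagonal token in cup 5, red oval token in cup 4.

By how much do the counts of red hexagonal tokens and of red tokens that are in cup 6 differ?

0

red hexagonal tokens: 3. red tokens in cup 6: 3.
|3 − 3| = 3 − 3 = 0.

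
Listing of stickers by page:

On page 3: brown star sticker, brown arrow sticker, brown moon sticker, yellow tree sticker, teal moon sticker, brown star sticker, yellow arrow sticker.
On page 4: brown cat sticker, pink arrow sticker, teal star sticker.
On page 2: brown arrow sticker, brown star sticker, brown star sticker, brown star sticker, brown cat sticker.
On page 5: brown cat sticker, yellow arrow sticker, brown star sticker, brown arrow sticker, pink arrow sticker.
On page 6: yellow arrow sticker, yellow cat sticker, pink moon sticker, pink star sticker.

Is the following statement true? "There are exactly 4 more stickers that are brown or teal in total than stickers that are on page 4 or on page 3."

stickers that are brown or teal: 15.
stickers on page 4 or on page 3: 10.
The claim requires 15 − 10 (= 5) to equal 4, which does not hold.

False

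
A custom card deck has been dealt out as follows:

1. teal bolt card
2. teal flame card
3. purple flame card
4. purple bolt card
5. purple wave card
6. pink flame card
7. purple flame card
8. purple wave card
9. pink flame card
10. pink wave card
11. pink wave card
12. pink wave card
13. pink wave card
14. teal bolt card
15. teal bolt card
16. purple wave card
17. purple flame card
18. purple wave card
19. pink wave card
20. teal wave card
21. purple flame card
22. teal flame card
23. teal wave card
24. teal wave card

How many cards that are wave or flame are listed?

flame: 8; wave: 12; together 8 + 12 = 20.

20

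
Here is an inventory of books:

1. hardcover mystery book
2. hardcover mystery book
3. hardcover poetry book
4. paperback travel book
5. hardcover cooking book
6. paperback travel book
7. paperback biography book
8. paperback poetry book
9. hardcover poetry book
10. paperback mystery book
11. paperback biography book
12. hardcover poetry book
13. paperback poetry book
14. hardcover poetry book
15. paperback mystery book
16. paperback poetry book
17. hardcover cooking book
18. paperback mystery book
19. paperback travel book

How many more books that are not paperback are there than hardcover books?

0

books that are not paperback: 8.
hardcover books: 8.
8 − 8 = 0.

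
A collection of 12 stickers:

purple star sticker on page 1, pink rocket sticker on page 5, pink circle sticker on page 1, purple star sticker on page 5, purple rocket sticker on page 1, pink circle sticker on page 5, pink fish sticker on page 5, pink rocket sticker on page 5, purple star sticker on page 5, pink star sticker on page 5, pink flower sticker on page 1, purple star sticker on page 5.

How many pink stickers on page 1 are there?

2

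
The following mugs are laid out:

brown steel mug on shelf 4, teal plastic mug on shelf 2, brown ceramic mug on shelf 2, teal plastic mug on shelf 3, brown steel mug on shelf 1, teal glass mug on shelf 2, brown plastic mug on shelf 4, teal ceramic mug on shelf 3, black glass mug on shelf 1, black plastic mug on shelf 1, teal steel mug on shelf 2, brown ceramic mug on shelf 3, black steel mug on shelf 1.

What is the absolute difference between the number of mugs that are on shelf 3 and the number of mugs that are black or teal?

mugs on shelf 3: 3. mugs that are black or teal: 8.
|3 − 8| = 8 − 3 = 5.

5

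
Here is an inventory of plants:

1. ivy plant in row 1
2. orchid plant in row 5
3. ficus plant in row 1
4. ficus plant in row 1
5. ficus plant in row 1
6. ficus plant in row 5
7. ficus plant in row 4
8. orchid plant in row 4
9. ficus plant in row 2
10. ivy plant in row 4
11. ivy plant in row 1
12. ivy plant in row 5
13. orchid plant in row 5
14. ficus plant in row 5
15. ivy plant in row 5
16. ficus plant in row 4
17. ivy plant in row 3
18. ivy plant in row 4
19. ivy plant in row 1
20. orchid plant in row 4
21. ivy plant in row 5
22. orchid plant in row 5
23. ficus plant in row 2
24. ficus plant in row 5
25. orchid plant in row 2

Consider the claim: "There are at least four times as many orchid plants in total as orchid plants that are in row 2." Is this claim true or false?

True

orchid plants: 6.
orchid plants in row 2: 1.
The claim requires 6 ≥ 4 × 1 = 4, which holds.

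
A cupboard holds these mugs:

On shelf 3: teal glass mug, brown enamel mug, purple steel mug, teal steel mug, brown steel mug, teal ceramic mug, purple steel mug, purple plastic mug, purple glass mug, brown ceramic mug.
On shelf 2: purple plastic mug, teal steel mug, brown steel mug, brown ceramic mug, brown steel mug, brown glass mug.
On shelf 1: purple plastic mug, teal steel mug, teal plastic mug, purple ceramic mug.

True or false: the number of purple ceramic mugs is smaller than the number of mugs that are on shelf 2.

There is 1 purple ceramic mug.
There are 6 mugs on shelf 2.
The claim requires 1 < 6, which holds.

True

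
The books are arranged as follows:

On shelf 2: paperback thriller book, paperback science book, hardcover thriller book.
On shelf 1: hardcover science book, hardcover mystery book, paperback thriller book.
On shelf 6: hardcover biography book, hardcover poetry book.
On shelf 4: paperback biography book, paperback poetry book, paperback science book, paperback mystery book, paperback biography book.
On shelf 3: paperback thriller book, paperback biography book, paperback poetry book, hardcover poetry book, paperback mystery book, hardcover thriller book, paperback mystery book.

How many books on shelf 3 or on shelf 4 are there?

on shelf 3: 7; on shelf 4: 5; together 7 + 5 = 12.

12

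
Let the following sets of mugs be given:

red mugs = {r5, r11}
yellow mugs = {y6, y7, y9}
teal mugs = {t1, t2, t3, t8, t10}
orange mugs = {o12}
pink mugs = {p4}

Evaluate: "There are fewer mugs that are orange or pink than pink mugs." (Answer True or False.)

mugs that are orange or pink: 2.
pink mugs: 1.
The claim requires 2 < 1, which does not hold.

False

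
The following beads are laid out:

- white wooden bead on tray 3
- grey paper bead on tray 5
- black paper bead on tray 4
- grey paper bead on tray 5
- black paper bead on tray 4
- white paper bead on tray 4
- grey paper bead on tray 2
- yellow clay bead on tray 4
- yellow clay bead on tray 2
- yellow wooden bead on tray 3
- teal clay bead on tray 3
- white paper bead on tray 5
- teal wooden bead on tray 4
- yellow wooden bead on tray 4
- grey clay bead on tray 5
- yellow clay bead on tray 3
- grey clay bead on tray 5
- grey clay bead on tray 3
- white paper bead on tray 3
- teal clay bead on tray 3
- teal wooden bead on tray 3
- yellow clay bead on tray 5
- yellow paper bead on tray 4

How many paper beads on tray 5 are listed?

3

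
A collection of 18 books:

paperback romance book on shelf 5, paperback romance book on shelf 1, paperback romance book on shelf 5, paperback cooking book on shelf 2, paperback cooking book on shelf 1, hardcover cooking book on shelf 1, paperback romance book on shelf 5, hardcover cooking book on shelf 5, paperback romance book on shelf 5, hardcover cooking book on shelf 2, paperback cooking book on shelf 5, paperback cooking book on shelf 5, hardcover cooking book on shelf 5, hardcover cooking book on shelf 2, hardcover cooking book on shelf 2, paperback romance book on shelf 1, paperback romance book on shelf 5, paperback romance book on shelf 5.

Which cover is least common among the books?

Counts by cover: paperback 12, hardcover 6.
The minimum is 6, held uniquely by hardcover.

hardcover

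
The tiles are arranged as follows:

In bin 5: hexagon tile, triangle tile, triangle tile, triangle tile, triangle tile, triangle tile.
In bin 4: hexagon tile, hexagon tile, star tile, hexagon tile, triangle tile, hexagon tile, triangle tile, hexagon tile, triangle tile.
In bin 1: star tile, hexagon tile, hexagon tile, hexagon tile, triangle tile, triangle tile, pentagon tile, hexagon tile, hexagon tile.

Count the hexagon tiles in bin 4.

5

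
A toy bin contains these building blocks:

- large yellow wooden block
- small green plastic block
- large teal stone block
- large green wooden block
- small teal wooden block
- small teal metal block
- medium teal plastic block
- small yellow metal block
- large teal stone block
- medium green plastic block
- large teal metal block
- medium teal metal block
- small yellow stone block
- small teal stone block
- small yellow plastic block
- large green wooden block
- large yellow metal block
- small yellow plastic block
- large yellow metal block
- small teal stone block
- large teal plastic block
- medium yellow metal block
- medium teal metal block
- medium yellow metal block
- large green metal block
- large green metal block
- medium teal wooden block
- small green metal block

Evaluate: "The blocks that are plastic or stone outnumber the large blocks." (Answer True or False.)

blocks that are plastic or stone: 11.
large blocks: 11.
The claim requires 11 > 11, which does not hold.

False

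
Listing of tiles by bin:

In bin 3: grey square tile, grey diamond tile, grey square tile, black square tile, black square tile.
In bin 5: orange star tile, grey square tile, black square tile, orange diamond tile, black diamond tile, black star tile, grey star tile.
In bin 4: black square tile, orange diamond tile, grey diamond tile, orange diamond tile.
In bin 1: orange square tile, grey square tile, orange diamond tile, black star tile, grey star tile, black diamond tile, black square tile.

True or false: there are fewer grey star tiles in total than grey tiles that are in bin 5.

|grey star tiles| = 2.
|grey tiles in bin 5| = 2.
The claim requires 2 < 2, which does not hold.

False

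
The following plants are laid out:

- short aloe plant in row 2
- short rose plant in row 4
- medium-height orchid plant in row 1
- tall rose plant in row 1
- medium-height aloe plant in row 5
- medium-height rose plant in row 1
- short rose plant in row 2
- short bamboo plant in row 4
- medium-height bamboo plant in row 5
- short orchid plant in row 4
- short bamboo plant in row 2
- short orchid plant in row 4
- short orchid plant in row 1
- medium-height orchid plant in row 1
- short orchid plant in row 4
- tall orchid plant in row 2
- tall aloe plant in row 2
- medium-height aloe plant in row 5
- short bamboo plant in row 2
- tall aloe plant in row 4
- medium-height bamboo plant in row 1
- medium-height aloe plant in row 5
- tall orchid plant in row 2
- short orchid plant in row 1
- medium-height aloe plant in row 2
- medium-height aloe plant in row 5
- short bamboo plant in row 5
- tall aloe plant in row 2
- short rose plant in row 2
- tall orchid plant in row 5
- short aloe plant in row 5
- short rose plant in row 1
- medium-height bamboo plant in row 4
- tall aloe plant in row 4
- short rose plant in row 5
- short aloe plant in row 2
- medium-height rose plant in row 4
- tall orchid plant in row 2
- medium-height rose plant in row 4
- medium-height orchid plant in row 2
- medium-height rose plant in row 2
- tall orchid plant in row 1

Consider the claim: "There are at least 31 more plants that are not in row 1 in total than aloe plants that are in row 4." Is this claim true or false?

There are 33 plants that are not in row 1.
There are 2 aloe plants in row 4.
The claim requires 33 − 2 = 31 ≥ 31, which holds.

True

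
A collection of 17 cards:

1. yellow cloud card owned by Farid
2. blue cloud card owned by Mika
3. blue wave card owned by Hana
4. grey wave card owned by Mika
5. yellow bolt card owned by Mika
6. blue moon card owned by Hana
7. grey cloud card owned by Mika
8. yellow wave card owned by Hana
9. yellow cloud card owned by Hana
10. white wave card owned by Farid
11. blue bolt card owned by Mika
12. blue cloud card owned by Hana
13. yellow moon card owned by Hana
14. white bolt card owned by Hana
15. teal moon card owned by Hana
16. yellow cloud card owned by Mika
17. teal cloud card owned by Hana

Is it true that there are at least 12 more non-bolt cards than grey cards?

non-bolt cards: 14.
grey cards: 2.
The claim requires 14 − 2 = 12 ≥ 12, which holds.

True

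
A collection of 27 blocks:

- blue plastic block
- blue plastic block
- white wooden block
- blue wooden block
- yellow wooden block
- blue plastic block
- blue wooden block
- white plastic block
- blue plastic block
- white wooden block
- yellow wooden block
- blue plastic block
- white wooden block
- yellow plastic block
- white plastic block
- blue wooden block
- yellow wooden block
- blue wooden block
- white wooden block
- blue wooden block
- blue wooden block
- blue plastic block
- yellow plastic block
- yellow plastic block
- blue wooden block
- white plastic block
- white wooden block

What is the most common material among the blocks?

wooden

Counts by material: wooden 15, plastic 12.
The maximum is 15, held uniquely by wooden.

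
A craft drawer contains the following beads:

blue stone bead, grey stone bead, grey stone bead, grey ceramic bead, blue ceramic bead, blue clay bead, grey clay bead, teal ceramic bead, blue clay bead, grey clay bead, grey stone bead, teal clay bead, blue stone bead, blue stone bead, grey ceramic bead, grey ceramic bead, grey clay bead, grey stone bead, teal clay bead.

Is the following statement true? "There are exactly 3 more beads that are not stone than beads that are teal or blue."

There are 12 beads that are not stone.
There are 9 beads that are teal or blue.
The claim requires 12 − 9 (= 3) to equal 3, which holds.

True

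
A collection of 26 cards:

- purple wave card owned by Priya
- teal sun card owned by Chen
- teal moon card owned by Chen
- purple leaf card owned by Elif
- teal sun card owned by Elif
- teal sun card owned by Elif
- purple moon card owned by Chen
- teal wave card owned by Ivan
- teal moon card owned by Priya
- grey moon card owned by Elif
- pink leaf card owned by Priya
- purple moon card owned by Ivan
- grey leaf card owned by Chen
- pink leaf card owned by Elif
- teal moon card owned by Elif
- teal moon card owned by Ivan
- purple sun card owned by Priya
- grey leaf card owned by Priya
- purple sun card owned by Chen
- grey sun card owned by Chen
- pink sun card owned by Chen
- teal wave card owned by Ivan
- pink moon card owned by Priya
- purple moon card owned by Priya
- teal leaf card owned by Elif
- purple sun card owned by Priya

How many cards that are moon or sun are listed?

17

moon: 9; sun: 8; together 9 + 8 = 17.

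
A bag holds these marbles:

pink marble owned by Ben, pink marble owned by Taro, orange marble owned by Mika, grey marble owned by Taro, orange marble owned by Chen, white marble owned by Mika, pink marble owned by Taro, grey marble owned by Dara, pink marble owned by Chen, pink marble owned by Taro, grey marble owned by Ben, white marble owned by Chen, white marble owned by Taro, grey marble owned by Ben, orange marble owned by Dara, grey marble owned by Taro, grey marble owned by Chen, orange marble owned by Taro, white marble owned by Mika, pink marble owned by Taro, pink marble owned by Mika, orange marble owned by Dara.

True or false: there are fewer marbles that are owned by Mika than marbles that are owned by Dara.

Count of marbles owned by Mika: 4.
Count of marbles owned by Dara: 3.
The claim requires 4 < 3, which does not hold.

False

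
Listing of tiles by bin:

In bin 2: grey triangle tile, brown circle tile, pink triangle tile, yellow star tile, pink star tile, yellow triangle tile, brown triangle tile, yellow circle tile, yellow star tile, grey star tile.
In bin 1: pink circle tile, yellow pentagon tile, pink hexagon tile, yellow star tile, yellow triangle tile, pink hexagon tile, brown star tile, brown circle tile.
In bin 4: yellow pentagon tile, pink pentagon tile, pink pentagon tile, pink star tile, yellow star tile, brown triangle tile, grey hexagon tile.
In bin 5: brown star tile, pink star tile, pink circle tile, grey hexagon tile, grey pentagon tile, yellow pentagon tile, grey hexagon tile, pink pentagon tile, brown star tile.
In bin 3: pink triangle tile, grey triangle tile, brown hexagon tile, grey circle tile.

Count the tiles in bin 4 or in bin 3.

11

in bin 3: 4; in bin 4: 7; together 4 + 7 = 11.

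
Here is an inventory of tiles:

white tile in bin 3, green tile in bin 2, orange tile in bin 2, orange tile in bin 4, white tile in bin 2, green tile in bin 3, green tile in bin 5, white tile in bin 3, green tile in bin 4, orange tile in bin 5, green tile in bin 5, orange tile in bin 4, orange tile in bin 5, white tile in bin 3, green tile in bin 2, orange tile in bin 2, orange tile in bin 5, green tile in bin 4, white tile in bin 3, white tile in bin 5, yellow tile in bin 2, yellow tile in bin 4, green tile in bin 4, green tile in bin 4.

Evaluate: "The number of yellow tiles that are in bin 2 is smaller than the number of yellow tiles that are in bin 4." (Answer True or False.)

False

|yellow tiles in bin 2| = 1.
|yellow tiles in bin 4| = 1.
The claim requires 1 < 1, which does not hold.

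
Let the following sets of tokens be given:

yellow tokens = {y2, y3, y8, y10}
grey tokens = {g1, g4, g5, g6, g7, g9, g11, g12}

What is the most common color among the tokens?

grey

Counts by color: grey 8, yellow 4.
The maximum is 8, held uniquely by grey.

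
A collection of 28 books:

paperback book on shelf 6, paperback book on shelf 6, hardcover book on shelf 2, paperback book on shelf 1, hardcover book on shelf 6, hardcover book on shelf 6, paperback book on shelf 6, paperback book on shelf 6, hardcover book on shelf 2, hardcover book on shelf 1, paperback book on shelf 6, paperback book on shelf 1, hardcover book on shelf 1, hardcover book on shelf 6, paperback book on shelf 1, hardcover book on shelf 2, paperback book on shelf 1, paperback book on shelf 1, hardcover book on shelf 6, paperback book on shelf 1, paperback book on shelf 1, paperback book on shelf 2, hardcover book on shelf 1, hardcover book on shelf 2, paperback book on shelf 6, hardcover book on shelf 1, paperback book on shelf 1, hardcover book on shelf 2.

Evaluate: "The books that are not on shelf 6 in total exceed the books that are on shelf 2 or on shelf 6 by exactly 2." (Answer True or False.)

books that are not on shelf 6: 18.
books on shelf 2 or on shelf 6: 16.
The claim requires 18 − 16 (= 2) to equal 2, which holds.

True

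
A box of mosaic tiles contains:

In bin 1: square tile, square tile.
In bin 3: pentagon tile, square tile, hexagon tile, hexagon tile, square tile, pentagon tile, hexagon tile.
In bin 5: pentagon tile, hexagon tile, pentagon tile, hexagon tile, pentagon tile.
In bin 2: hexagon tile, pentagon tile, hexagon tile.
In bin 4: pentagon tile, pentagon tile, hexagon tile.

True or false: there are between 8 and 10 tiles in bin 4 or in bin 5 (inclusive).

True

tiles in bin 4 or in bin 5: 8.
The claim requires 8 ≤ 8 ≤ 10, which holds.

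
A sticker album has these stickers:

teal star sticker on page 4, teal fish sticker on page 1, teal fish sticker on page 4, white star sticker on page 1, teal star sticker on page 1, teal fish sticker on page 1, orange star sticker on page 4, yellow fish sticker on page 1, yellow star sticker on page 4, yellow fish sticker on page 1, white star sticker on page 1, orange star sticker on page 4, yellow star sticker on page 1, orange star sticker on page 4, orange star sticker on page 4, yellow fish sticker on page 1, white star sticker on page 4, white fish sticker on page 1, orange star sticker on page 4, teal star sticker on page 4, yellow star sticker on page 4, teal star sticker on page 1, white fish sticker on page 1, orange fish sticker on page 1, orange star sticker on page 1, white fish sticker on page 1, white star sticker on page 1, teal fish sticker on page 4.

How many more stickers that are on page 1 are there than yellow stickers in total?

10

stickers on page 1: 16.
yellow stickers: 6.
16 − 6 = 10.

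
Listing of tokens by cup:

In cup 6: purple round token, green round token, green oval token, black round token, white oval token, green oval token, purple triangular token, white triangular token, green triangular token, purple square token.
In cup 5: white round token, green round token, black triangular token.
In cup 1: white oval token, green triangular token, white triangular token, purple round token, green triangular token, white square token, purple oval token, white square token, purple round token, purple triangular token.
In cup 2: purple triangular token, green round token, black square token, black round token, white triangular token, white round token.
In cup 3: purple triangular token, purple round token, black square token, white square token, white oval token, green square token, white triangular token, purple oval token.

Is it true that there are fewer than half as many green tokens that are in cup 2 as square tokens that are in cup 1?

False

|green tokens in cup 2| = 1.
|square tokens in cup 1| = 2.
The claim requires 2 × 1 = 2 < 2, which does not hold.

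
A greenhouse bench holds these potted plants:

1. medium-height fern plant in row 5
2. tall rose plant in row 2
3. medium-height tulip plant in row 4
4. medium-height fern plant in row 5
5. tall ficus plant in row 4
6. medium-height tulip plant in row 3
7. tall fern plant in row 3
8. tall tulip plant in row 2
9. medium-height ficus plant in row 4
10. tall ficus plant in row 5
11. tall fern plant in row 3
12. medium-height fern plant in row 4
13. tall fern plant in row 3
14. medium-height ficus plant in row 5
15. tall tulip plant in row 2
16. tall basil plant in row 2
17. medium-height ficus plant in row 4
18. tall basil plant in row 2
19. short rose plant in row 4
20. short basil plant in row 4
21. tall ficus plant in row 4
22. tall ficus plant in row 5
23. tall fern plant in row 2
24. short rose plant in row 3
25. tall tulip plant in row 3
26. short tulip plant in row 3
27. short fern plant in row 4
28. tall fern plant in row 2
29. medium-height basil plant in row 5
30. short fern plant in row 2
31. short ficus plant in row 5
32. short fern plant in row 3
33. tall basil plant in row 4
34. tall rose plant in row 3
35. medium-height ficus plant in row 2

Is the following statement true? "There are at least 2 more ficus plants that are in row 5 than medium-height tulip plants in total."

True

There are 4 ficus plants in row 5.
There are 2 medium-height tulip plants.
The claim requires 4 − 2 = 2 ≥ 2, which holds.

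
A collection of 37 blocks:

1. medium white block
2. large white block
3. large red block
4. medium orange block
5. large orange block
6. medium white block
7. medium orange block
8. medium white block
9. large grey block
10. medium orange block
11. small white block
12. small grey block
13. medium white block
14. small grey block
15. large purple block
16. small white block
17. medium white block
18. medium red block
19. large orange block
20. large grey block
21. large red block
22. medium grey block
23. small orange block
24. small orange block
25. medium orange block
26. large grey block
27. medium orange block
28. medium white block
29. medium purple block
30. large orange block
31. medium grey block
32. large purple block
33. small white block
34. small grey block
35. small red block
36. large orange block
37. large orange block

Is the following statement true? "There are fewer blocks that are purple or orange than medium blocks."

False

There are 15 blocks that are purple or orange.
There are 15 medium blocks.
The claim requires 15 < 15, which does not hold.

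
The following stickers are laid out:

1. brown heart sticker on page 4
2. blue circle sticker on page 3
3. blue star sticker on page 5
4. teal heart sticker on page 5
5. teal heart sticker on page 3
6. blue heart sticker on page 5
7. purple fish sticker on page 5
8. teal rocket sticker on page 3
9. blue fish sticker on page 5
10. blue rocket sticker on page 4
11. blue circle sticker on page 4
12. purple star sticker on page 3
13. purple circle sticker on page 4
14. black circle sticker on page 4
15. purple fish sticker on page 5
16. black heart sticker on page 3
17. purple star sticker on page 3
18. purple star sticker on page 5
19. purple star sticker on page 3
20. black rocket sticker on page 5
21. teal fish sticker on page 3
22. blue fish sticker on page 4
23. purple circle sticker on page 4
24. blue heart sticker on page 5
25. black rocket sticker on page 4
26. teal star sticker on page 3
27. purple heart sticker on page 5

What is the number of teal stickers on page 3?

4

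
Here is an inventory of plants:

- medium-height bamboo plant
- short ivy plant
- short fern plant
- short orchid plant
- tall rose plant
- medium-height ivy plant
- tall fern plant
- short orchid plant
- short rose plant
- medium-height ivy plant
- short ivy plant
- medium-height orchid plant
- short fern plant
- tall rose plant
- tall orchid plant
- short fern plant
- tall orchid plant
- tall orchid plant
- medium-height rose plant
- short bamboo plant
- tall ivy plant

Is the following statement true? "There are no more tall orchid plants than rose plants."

tall orchid plants: 3.
rose plants: 4.
The claim requires 3 ≤ 4, which holds.

True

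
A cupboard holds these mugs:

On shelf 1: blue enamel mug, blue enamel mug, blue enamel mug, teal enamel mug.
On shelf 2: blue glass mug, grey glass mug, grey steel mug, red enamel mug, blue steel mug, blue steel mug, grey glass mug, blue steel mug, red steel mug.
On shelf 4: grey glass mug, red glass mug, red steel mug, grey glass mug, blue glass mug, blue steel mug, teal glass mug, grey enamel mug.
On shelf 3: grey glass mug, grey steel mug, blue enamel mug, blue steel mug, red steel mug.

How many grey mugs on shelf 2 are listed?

3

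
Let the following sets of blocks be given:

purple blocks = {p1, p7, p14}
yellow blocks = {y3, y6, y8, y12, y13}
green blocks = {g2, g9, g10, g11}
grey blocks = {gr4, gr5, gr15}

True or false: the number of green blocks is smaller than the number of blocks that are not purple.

|green blocks| = 4.
|blocks that are not purple| = 12.
The claim requires 4 < 12, which holds.

True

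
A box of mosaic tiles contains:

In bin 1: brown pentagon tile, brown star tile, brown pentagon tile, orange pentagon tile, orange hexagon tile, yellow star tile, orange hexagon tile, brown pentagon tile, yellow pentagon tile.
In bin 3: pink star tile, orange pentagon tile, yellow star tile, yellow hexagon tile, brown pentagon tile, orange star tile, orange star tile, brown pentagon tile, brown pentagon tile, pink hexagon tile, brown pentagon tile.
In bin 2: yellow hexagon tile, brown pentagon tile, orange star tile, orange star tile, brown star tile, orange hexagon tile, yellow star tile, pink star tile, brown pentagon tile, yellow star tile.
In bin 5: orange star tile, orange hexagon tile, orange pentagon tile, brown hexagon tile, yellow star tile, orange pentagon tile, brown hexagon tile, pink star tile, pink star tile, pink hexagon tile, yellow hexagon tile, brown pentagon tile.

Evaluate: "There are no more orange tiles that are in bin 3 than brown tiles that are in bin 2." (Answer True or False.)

True

orange tiles in bin 3: 3.
brown tiles in bin 2: 3.
The claim requires 3 ≤ 3, which holds.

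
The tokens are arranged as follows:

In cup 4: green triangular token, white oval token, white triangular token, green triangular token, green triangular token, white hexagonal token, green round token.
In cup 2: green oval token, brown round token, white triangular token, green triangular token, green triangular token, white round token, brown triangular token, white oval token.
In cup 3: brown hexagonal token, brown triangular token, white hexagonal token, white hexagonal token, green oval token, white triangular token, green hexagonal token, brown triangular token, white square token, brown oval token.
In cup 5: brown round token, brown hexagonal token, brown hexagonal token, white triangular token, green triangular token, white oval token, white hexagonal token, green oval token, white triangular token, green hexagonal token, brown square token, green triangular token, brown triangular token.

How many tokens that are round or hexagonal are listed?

13

hexagonal: 9; round: 4; together 9 + 4 = 13.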